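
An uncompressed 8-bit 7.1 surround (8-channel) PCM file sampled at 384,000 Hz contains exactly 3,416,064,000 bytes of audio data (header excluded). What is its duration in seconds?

1,112 seconds

Byte rate = 384,000 × 1 × 8 = 3,072,000 bytes/s.
Duration = 3,416,064,000 / 3,072,000 = 1,112 s.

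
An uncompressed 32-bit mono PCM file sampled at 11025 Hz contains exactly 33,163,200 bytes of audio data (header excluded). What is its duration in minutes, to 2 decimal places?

12.53 minutes

Byte rate = 11,025 × 4 × 1 = 44,100 bytes/s.
Duration = 33,163,200 / 44,100 = 752 s.
752 s / 60 = 12.53 minutes.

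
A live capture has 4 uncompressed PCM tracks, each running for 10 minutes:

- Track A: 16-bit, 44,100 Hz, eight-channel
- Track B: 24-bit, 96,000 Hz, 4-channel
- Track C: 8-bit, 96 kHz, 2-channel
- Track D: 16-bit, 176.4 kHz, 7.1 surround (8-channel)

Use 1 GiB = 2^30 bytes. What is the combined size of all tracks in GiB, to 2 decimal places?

10 minutes = 600 s.
Track A: 44,100 × 600 × 2 × 8 = 423,360,000 bytes.
Track B: 96,000 × 600 × 3 × 4 = 691,200,000 bytes.
Track C: 96,000 × 600 × 1 × 2 = 115,200,000 bytes.
Track D: 176,400 × 600 × 2 × 8 = 1,693,440,000 bytes.
Total = 2,923,200,000 bytes = 2.72 GiB.

2.72 GiB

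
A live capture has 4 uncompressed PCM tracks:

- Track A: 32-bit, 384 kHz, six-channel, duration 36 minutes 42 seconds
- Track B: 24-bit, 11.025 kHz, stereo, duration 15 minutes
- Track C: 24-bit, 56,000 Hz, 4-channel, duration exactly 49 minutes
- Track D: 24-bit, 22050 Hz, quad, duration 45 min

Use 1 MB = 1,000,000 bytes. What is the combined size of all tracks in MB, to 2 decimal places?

23043.27 MB

Track A: 36 minutes 42 seconds = 2,202 s; 384,000 × 2,202 × 4 × 6 = 20,293,632,000 bytes.
Track B: 15 minutes = 900 s; 11,025 × 900 × 3 × 2 = 59,535,000 bytes.
Track C: exactly 49 minutes = 2,940 s; 56,000 × 2,940 × 3 × 4 = 1,975,680,000 bytes.
Track D: 45 min = 2,700 s; 22,050 × 2,700 × 3 × 4 = 714,420,000 bytes.
Total = 23,043,267,000 bytes = 23043.27 MB.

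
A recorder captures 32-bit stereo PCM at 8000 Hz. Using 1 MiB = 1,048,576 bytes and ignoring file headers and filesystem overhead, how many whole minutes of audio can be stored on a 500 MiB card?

Uncompressed byte rate = 8,000 × 4 × 2 = 64,000 bytes/s.
Capacity = 500 × 1,048,576 = 524,288,000 bytes.
524,288,000 / 64,000 ≈ 8192 s → 136 minutes.

136 minutes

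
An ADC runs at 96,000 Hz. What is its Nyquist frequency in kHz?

Nyquist frequency = sample rate / 2 = 96,000 / 2 = 48 kHz.

48 kHz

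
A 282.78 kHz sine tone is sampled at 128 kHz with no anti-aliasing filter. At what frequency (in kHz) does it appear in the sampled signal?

Nyquist = 128,000/2 = 64,000 Hz; 282,780 Hz exceeds it.
Alias = |282,780 − 2×128,000| = |282,780 − 256,000| = 26,780 Hz = 26.78 kHz.

26.78 kHz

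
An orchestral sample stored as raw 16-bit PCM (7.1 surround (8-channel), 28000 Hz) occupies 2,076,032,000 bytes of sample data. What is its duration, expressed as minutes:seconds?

Byte rate = 28,000 × 2 × 8 = 448,000 bytes/s.
Duration = 2,076,032,000 / 448,000 = 4,634 s.
4,634 s = 77:14.

77:14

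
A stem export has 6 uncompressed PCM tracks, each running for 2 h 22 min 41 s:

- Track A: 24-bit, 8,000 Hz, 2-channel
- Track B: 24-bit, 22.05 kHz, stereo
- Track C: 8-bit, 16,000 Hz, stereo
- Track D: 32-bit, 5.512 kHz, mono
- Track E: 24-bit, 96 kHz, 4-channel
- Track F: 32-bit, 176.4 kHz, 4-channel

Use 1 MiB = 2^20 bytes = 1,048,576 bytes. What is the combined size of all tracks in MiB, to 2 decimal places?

2 h 22 min 41 s = 8,561 s.
Track A: 8,000 × 8,561 × 3 × 2 = 410,928,000 bytes.
Track B: 22,050 × 8,561 × 3 × 2 = 1,132,620,300 bytes.
Track C: 16,000 × 8,561 × 1 × 2 = 273,952,000 bytes.
Track D: 5,512 × 8,561 × 4 × 1 = 188,752,928 bytes.
Track E: 96,000 × 8,561 × 3 × 4 = 9,862,272,000 bytes.
Track F: 176,400 × 8,561 × 4 × 4 = 24,162,566,400 bytes.
Total = 36,031,091,628 bytes = 34361.93 MiB.

34361.93 MiB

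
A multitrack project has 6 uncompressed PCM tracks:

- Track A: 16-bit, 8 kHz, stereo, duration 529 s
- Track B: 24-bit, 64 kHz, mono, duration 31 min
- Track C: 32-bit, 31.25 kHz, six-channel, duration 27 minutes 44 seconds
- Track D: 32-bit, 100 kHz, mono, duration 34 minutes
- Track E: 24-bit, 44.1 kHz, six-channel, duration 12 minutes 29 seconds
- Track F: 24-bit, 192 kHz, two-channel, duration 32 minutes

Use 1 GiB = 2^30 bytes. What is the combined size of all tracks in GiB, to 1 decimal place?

Track A: 8,000 × 529 × 2 × 2 = 16,928,000 bytes.
Track B: 31 min = 1,860 s; 64,000 × 1,860 × 3 × 1 = 357,120,000 bytes.
Track C: 27 minutes 44 seconds = 1,664 s; 31,250 × 1,664 × 4 × 6 = 1,248,000,000 bytes.
Track D: 34 minutes = 2,040 s; 100,000 × 2,040 × 4 × 1 = 816,000,000 bytes.
Track E: 12 minutes 29 seconds = 749 s; 44,100 × 749 × 3 × 6 = 594,556,200 bytes.
Track F: 32 minutes = 1,920 s; 192,000 × 1,920 × 3 × 2 = 2,211,840,000 bytes.
Total = 5,244,444,200 bytes = 4.9 GiB.

4.9 GiB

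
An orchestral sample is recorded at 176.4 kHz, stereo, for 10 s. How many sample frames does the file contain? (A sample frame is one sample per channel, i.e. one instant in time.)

1,764,000 sample frames

176,400 samples/s × 10 s = 1,764,000 frames.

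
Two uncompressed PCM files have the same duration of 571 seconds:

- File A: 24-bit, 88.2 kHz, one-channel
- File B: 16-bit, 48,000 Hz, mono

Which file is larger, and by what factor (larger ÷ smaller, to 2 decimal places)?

File A, by a factor of 2.76

File A: 88,200 × 3 × 1 = 264,600 bytes/s.
File B: 48,000 × 2 × 1 = 96,000 bytes/s.
File A is larger; ratio = 151,086,600 / 54,816,000 = 2.76.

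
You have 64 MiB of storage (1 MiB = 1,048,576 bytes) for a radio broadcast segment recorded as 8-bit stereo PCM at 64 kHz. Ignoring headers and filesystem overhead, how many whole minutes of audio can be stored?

Uncompressed byte rate = 64,000 × 1 × 2 = 128,000 bytes/s.
Capacity = 64 × 1,048,576 = 67,108,864 bytes.
67,108,864 / 128,000 ≈ 524.29 s → 8 minutes.

8 minutes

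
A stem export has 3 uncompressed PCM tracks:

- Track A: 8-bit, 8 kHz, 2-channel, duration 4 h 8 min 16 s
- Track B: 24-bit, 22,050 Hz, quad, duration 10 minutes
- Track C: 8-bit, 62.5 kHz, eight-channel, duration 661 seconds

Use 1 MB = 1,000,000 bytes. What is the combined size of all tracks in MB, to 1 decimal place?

Track A: 4 h 8 min 16 s = 14,896 s; 8,000 × 14,896 × 1 × 2 = 238,336,000 bytes.
Track B: 10 minutes = 600 s; 22,050 × 600 × 3 × 4 = 158,760,000 bytes.
Track C: 62,500 × 661 × 1 × 8 = 330,500,000 bytes.
Total = 727,596,000 bytes = 727.6 MB.

727.6 MB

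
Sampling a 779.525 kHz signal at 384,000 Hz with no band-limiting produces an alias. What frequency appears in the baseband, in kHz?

Nyquist = 384,000/2 = 192,000 Hz; 779,525 Hz exceeds it.
Alias = |779,525 − 2×384,000| = |779,525 − 768,000| = 11,525 Hz = 11.525 kHz.

11.525 kHz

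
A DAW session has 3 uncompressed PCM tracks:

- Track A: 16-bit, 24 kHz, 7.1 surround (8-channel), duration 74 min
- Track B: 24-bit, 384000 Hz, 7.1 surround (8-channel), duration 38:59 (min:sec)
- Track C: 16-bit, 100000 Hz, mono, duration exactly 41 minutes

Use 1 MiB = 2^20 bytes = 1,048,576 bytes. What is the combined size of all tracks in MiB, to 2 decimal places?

22652.80 MiB

Track A: 74 min = 4,440 s; 24,000 × 4,440 × 2 × 8 = 1,704,960,000 bytes.
Track B: 38:59 (min:sec) = 2,339 s; 384,000 × 2,339 × 3 × 8 = 21,556,224,000 bytes.
Track C: exactly 41 minutes = 2,460 s; 100,000 × 2,460 × 2 × 1 = 492,000,000 bytes.
Total = 23,753,184,000 bytes = 22652.80 MiB.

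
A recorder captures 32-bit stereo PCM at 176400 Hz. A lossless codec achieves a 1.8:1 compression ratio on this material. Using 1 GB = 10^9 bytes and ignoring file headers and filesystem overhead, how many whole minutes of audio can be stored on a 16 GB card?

Uncompressed byte rate = 176,400 × 4 × 2 = 1,411,200 bytes/s.
After 1.8:1 compression, effective rate ≈ 784000 bytes/s.
Capacity = 16 × 1,000,000,000 = 16,000,000,000 bytes.
16,000,000,000 / effective rate ≈ 20408.16 s → 340 minutes.

340 minutes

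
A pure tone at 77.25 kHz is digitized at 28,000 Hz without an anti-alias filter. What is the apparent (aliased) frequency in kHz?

Nyquist = 28,000/2 = 14,000 Hz; 77,250 Hz exceeds it.
Alias = |77,250 − 3×28,000| = |77,250 − 84,000| = 6,750 Hz = 6.75 kHz.

6.75 kHz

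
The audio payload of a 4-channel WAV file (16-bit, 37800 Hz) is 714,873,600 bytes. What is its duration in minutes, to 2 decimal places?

39.40 minutes

Byte rate = 37,800 × 2 × 4 = 302,400 bytes/s.
Duration = 714,873,600 / 302,400 = 2,364 s.
2,364 s / 60 = 39.40 minutes.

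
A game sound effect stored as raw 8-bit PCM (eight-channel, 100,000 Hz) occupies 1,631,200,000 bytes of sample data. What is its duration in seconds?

2,039 seconds

Byte rate = 100,000 × 1 × 8 = 800,000 bytes/s.
Duration = 1,631,200,000 / 800,000 = 2,039 s.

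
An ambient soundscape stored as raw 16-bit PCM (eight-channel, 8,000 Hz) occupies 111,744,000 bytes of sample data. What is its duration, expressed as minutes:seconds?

Byte rate = 8,000 × 2 × 8 = 128,000 bytes/s.
Duration = 111,744,000 / 128,000 = 873 s.
873 s = 14:33.

14:33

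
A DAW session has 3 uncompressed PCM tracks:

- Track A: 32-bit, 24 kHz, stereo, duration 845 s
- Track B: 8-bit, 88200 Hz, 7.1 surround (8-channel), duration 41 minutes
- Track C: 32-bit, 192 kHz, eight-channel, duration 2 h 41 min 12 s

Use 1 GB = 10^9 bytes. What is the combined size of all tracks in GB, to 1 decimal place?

61.3 GB

Track A: 24,000 × 845 × 4 × 2 = 162,240,000 bytes.
Track B: 41 minutes = 2,460 s; 88,200 × 2,460 × 1 × 8 = 1,735,776,000 bytes.
Track C: 2 h 41 min 12 s = 9,672 s; 192,000 × 9,672 × 4 × 8 = 59,424,768,000 bytes.
Total = 61,322,784,000 bytes = 61.3 GB.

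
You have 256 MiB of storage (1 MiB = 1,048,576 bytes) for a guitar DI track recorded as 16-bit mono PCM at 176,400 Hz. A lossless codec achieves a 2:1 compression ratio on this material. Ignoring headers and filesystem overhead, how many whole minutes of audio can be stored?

Uncompressed byte rate = 176,400 × 2 × 1 = 352,800 bytes/s.
After 2:1 compression, effective rate ≈ 176400 bytes/s.
Capacity = 256 × 1,048,576 = 268,435,456 bytes.
268,435,456 / effective rate ≈ 1521.74 s → 25 minutes.

25 minutes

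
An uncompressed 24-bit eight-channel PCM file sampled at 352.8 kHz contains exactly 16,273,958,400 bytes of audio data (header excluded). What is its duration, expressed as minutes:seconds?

Byte rate = 352,800 × 3 × 8 = 8,467,200 bytes/s.
Duration = 16,273,958,400 / 8,467,200 = 1,922 s.
1,922 s = 32:02.

32:02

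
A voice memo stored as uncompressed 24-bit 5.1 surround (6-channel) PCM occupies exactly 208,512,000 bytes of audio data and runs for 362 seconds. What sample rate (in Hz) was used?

32,000 Hz

Bytes = sample_rate × seconds × bytes_per_sample × channels.
sample_rate = 208,512,000 / (362 × 3 × 6) = 208,512,000 / 6,516 = 32,000 Hz.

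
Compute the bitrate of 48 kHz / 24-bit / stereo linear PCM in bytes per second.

Bit rate = 48,000 × 24 × 2 = 2,304,000 bits/s.
2,304,000 / 8 = 288,000 bytes/s.

288,000 bytes/s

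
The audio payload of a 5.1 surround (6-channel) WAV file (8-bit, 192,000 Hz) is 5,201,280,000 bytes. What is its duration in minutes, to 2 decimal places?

75.25 minutes

Byte rate = 192,000 × 1 × 6 = 1,152,000 bytes/s.
Duration = 5,201,280,000 / 1,152,000 = 4,515 s.
4,515 s / 60 = 75.25 minutes.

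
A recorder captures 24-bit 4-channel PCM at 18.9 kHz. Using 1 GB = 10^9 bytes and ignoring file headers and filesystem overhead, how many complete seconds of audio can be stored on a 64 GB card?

Uncompressed byte rate = 18,900 × 3 × 4 = 226,800 bytes/s.
Capacity = 64 × 1,000,000,000 = 64,000,000,000 bytes.
64,000,000,000 / 226,800 ≈ 282186.95 s → 282,186 seconds.

282,186 seconds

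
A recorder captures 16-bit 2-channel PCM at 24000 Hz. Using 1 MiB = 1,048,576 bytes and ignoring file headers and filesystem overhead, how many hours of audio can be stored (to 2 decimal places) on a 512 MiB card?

Uncompressed byte rate = 24,000 × 2 × 2 = 96,000 bytes/s.
Capacity = 512 × 1,048,576 = 536,870,912 bytes.
536,870,912 / 96,000 ≈ 5592.41 s → 1.55 hours.

1.55 hours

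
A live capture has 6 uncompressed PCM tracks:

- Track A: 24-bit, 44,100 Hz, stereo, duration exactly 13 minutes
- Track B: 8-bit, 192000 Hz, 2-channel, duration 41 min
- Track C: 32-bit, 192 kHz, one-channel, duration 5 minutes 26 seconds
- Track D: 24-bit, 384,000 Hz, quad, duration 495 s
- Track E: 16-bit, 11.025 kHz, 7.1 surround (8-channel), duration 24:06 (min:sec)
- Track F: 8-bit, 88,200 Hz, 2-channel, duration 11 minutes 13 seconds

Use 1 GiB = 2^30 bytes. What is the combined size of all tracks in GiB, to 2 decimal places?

3.78 GiB

Track A: exactly 13 minutes = 780 s; 44,100 × 780 × 3 × 2 = 206,388,000 bytes.
Track B: 41 min = 2,460 s; 192,000 × 2,460 × 1 × 2 = 944,640,000 bytes.
Track C: 5 minutes 26 seconds = 326 s; 192,000 × 326 × 4 × 1 = 250,368,000 bytes.
Track D: 384,000 × 495 × 3 × 4 = 2,280,960,000 bytes.
Track E: 24:06 (min:sec) = 1,446 s; 11,025 × 1,446 × 2 × 8 = 255,074,400 bytes.
Track F: 11 minutes 13 seconds = 673 s; 88,200 × 673 × 1 × 2 = 118,717,200 bytes.
Total = 4,056,147,600 bytes = 3.78 GiB.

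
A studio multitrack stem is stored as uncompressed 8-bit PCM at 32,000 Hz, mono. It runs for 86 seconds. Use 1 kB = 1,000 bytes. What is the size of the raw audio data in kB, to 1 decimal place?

Bytes = 32,000 samples/s × 86 s × 1 bytes/sample × 1 ch = 2,752,000 bytes.
2,752,000 / 1,000 = 2752.0 kB.

2752.0 kB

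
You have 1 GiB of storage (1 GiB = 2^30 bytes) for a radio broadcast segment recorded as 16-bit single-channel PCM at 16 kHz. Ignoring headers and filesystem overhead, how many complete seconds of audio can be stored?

Uncompressed byte rate = 16,000 × 2 × 1 = 32,000 bytes/s.
Capacity = 1 × 1,073,741,824 = 1,073,741,824 bytes.
1,073,741,824 / 32,000 ≈ 33554.43 s → 33,554 seconds.

33,554 seconds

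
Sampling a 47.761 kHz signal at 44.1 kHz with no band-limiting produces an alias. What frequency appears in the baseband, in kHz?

3.661 kHz

Nyquist = 44,100/2 = 22,050 Hz; 47,761 Hz exceeds it.
Alias = |47,761 − 1×44,100| = |47,761 − 44,100| = 3,661 Hz = 3.661 kHz.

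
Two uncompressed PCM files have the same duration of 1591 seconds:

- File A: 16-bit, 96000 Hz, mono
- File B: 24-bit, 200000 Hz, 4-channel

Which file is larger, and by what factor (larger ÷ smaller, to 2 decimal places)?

File A: 96,000 × 2 × 1 = 192,000 bytes/s.
File B: 200,000 × 3 × 4 = 2,400,000 bytes/s.
File B is larger; ratio = 3,818,400,000 / 305,472,000 = 12.50.

File B, by a factor of 12.50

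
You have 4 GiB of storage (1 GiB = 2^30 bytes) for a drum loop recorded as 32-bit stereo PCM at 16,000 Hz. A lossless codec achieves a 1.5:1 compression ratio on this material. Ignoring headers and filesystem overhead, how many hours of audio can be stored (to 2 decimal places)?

Uncompressed byte rate = 16,000 × 4 × 2 = 128,000 bytes/s.
After 1.5:1 compression, effective rate ≈ 85333.33 bytes/s.
Capacity = 4 × 1,073,741,824 = 4,294,967,296 bytes.
4,294,967,296 / effective rate ≈ 50331.65 s → 13.98 hours.

13.98 hours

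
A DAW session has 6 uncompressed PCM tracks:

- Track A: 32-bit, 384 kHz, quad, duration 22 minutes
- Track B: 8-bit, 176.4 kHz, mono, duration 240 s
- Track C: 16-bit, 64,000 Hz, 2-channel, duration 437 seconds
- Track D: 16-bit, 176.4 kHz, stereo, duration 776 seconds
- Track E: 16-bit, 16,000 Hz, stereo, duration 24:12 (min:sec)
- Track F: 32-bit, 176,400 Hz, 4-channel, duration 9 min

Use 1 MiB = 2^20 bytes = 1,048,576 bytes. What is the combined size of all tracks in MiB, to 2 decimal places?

9945.73 MiB

Track A: 22 minutes = 1,320 s; 384,000 × 1,320 × 4 × 4 = 8,110,080,000 bytes.
Track B: 176,400 × 240 × 1 × 1 = 42,336,000 bytes.
Track C: 64,000 × 437 × 2 × 2 = 111,872,000 bytes.
Track D: 176,400 × 776 × 2 × 2 = 547,545,600 bytes.
Track E: 24:12 (min:sec) = 1,452 s; 16,000 × 1,452 × 2 × 2 = 92,928,000 bytes.
Track F: 9 min = 540 s; 176,400 × 540 × 4 × 4 = 1,524,096,000 bytes.
Total = 10,428,857,600 bytes = 9945.73 MiB.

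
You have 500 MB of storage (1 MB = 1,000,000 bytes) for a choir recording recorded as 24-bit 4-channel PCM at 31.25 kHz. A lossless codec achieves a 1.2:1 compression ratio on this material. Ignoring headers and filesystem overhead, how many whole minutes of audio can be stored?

Uncompressed byte rate = 31,250 × 3 × 4 = 375,000 bytes/s.
After 1.2:1 compression, effective rate ≈ 312500 bytes/s.
Capacity = 500 × 1,000,000 = 500,000,000 bytes.
500,000,000 / effective rate ≈ 1600 s → 26 minutes.

26 minutes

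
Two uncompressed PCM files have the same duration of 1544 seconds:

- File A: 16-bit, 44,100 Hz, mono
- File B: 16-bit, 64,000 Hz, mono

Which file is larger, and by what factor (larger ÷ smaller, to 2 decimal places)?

File B, by a factor of 1.45

File A: 44,100 × 2 × 1 = 88,200 bytes/s.
File B: 64,000 × 2 × 1 = 128,000 bytes/s.
File B is larger; ratio = 197,632,000 / 136,180,800 = 1.45.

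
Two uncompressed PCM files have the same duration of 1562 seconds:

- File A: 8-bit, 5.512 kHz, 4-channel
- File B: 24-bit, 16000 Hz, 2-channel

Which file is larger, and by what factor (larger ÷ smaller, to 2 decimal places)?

File A: 5,512 × 1 × 4 = 22,048 bytes/s.
File B: 16,000 × 3 × 2 = 96,000 bytes/s.
File B is larger; ratio = 149,952,000 / 34,438,976 = 4.35.

File B, by a factor of 4.35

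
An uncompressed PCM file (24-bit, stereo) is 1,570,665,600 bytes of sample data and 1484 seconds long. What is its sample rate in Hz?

Bytes = sample_rate × seconds × bytes_per_sample × channels.
sample_rate = 1,570,665,600 / (1,484 × 3 × 2) = 1,570,665,600 / 8,904 = 176,400 Hz.

176,400 Hz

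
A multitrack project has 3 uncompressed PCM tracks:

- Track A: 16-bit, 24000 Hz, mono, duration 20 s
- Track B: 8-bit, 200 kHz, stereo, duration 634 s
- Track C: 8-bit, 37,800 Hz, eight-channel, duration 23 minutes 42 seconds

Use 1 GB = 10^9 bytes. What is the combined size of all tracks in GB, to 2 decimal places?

0.68 GB

Track A: 24,000 × 20 × 2 × 1 = 960,000 bytes.
Track B: 200,000 × 634 × 1 × 2 = 253,600,000 bytes.
Track C: 23 minutes 42 seconds = 1,422 s; 37,800 × 1,422 × 1 × 8 = 430,012,800 bytes.
Total = 684,572,800 bytes = 0.68 GB.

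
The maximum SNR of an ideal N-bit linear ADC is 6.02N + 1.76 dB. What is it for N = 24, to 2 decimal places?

146.24 dB

6.02 × 24 + 1.76 = 146.24 dB.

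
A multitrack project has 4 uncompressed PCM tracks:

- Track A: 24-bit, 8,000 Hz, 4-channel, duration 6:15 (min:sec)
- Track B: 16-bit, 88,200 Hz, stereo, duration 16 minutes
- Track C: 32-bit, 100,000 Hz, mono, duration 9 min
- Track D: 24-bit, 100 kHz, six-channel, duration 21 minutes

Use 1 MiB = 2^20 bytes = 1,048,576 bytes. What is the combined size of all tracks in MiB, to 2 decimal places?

Track A: 6:15 (min:sec) = 375 s; 8,000 × 375 × 3 × 4 = 36,000,000 bytes.
Track B: 16 minutes = 960 s; 88,200 × 960 × 2 × 2 = 338,688,000 bytes.
Track C: 9 min = 540 s; 100,000 × 540 × 4 × 1 = 216,000,000 bytes.
Track D: 21 minutes = 1,260 s; 100,000 × 1,260 × 3 × 6 = 2,268,000,000 bytes.
Total = 2,858,688,000 bytes = 2726.26 MiB.

2726.26 MiB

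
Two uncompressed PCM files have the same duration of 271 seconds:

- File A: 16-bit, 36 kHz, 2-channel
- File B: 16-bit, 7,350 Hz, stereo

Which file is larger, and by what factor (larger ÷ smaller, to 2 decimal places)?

File A, by a factor of 4.90

File A: 36,000 × 2 × 2 = 144,000 bytes/s.
File B: 7,350 × 2 × 2 = 29,400 bytes/s.
File A is larger; ratio = 39,024,000 / 7,967,400 = 4.90.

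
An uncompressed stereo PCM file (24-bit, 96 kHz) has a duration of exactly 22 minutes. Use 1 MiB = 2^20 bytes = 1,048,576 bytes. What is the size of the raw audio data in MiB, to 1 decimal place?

725.1 MiB

Duration = exactly 22 minutes = 1,320 s.
Bytes = 96,000 samples/s × 1,320 s × 3 bytes/sample × 2 ch = 760,320,000 bytes.
760,320,000 / 1,048,576 = 725.1 MiB.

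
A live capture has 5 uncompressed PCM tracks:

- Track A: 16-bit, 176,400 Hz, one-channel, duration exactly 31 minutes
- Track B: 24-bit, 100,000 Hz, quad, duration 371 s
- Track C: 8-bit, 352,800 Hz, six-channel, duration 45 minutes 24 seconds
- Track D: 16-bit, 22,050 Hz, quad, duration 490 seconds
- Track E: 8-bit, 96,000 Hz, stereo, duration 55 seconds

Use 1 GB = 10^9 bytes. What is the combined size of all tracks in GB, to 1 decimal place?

7.0 GB

Track A: exactly 31 minutes = 1,860 s; 176,400 × 1,860 × 2 × 1 = 656,208,000 bytes.
Track B: 100,000 × 371 × 3 × 4 = 445,200,000 bytes.
Track C: 45 minutes 24 seconds = 2,724 s; 352,800 × 2,724 × 1 × 6 = 5,766,163,200 bytes.
Track D: 22,050 × 490 × 2 × 4 = 86,436,000 bytes.
Track E: 96,000 × 55 × 1 × 2 = 10,560,000 bytes.
Total = 6,964,567,200 bytes = 7.0 GB.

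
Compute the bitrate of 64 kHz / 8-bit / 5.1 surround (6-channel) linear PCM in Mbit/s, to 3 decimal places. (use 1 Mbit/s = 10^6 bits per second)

Bit rate = 64,000 × 8 × 6 = 3,072,000 bits/s.
= 3.072 Mbit/s.

3.072 Mbit/s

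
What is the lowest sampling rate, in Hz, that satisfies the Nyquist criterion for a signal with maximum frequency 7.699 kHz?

Minimum sample rate = 2 × 7,699 Hz = 15,398 Hz.

15,398 Hz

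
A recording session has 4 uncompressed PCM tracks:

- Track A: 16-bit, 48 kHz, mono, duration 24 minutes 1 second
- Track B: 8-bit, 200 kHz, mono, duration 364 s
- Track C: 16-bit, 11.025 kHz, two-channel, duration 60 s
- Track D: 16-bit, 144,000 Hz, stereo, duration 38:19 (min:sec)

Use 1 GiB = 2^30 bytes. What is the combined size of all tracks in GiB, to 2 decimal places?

Track A: 24 minutes 1 second = 1,441 s; 48,000 × 1,441 × 2 × 1 = 138,336,000 bytes.
Track B: 200,000 × 364 × 1 × 1 = 72,800,000 bytes.
Track C: 11,025 × 60 × 2 × 2 = 2,646,000 bytes.
Track D: 38:19 (min:sec) = 2,299 s; 144,000 × 2,299 × 2 × 2 = 1,324,224,000 bytes.
Total = 1,538,006,000 bytes = 1.43 GiB.

1.43 GiB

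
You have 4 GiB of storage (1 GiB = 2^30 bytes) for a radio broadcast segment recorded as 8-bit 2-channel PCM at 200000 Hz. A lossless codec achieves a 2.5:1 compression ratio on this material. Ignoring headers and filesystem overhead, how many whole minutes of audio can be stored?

Uncompressed byte rate = 200,000 × 1 × 2 = 400,000 bytes/s.
After 2.5:1 compression, effective rate ≈ 160000 bytes/s.
Capacity = 4 × 1,073,741,824 = 4,294,967,296 bytes.
4,294,967,296 / effective rate ≈ 26843.55 s → 447 minutes.

447 minutes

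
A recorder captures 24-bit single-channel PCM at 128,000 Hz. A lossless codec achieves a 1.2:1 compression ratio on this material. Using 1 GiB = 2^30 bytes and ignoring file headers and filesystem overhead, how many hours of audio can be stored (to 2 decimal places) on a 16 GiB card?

14.91 hours

Uncompressed byte rate = 128,000 × 3 × 1 = 384,000 bytes/s.
After 1.2:1 compression, effective rate ≈ 320000 bytes/s.
Capacity = 16 × 1,073,741,824 = 17,179,869,184 bytes.
17,179,869,184 / effective rate ≈ 53687.09 s → 14.91 hours.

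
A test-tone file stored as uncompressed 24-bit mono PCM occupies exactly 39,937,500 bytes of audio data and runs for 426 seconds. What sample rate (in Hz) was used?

31,250 Hz

Bytes = sample_rate × seconds × bytes_per_sample × channels.
sample_rate = 39,937,500 / (426 × 3 × 1) = 39,937,500 / 1,278 = 31,250 Hz.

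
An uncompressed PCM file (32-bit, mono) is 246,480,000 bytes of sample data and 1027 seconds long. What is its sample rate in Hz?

Bytes = sample_rate × seconds × bytes_per_sample × channels.
sample_rate = 246,480,000 / (1,027 × 4 × 1) = 246,480,000 / 4,108 = 60,000 Hz.

60,000 Hz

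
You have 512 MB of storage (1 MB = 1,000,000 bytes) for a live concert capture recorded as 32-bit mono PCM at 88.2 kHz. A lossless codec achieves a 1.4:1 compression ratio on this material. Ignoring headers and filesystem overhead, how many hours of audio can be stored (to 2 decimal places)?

Uncompressed byte rate = 88,200 × 4 × 1 = 352,800 bytes/s.
After 1.4:1 compression, effective rate ≈ 252000 bytes/s.
Capacity = 512 × 1,000,000 = 512,000,000 bytes.
512,000,000 / effective rate ≈ 2031.75 s → 0.56 hours.

0.56 hours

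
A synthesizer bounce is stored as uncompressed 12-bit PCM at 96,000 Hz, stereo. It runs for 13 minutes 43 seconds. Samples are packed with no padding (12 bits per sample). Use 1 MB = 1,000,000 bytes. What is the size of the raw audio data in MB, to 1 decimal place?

237.0 MB

Duration = 13 minutes 43 seconds = 823 s.
Bits = 96,000 × 823 × 12 × 2 = 1,896,192,000 bits = 237,024,000 bytes.
237,024,000 / 1,000,000 = 237.0 MB.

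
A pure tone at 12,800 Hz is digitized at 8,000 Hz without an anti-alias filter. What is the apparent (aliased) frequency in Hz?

3,200 Hz

Nyquist = 8,000/2 = 4,000 Hz; 12,800 Hz exceeds it.
Alias = |12,800 − 2×8,000| = |12,800 − 16,000| = 3,200 Hz.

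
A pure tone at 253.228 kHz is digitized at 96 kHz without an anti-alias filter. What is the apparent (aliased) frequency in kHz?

34.772 kHz

Nyquist = 96,000/2 = 48,000 Hz; 253,228 Hz exceeds it.
Alias = |253,228 − 3×96,000| = |253,228 − 288,000| = 34,772 Hz = 34.772 kHz.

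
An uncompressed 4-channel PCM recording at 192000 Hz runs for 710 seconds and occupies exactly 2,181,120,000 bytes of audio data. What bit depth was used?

Bytes per sample = 2,181,120,000 / (192,000 × 710 × 4) = 2,181,120,000 / 545,280,000 = 4.
Bit depth = 4 × 8 = 32 bits.

32 bits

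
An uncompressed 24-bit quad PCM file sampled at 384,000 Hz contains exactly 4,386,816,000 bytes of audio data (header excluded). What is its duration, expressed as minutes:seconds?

15:52

Byte rate = 384,000 × 3 × 4 = 4,608,000 bytes/s.
Duration = 4,386,816,000 / 4,608,000 = 952 s.
952 s = 15:52.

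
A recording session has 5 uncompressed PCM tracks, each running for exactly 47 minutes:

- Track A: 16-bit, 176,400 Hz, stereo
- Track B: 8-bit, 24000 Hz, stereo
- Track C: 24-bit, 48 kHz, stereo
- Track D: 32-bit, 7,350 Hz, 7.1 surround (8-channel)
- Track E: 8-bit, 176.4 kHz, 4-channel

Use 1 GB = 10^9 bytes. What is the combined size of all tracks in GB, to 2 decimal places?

5.59 GB

exactly 47 minutes = 2,820 s.
Track A: 176,400 × 2,820 × 2 × 2 = 1,989,792,000 bytes.
Track B: 24,000 × 2,820 × 1 × 2 = 135,360,000 bytes.
Track C: 48,000 × 2,820 × 3 × 2 = 812,160,000 bytes.
Track D: 7,350 × 2,820 × 4 × 8 = 663,264,000 bytes.
Track E: 176,400 × 2,820 × 1 × 4 = 1,989,792,000 bytes.
Total = 5,590,368,000 bytes = 5.59 GB.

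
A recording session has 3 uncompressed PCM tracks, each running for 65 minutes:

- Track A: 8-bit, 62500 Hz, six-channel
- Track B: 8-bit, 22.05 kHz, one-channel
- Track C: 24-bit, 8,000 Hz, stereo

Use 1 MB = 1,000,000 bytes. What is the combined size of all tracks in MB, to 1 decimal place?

1735.7 MB

65 minutes = 3,900 s.
Track A: 62,500 × 3,900 × 1 × 6 = 1,462,500,000 bytes.
Track B: 22,050 × 3,900 × 1 × 1 = 85,995,000 bytes.
Track C: 8,000 × 3,900 × 3 × 2 = 187,200,000 bytes.
Total = 1,735,695,000 bytes = 1735.7 MB.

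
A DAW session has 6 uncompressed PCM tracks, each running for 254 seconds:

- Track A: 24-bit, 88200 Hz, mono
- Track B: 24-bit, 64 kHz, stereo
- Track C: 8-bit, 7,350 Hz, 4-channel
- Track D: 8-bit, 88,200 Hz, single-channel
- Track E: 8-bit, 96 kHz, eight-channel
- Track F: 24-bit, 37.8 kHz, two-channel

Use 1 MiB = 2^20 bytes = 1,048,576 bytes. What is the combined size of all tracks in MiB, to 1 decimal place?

Track A: 88,200 × 254 × 3 × 1 = 67,208,400 bytes.
Track B: 64,000 × 254 × 3 × 2 = 97,536,000 bytes.
Track C: 7,350 × 254 × 1 × 4 = 7,467,600 bytes.
Track D: 88,200 × 254 × 1 × 1 = 22,402,800 bytes.
Track E: 96,000 × 254 × 1 × 8 = 195,072,000 bytes.
Track F: 37,800 × 254 × 3 × 2 = 57,607,200 bytes.
Total = 447,294,000 bytes = 426.6 MiB.

426.6 MiB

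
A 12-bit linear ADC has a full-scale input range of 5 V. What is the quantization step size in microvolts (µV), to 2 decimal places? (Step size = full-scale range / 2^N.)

5 V / 2^12 = 5 / 4,096 V = 1220.70 µV.

1220.70 µV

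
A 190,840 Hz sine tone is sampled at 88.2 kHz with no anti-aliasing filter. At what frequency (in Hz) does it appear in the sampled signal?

Nyquist = 88,200/2 = 44,100 Hz; 190,840 Hz exceeds it.
Alias = |190,840 − 2×88,200| = |190,840 − 176,400| = 14,440 Hz.

14,440 Hz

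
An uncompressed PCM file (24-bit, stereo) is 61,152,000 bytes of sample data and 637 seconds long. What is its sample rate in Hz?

16,000 Hz

Bytes = sample_rate × seconds × bytes_per_sample × channels.
sample_rate = 61,152,000 / (637 × 3 × 2) = 61,152,000 / 3,822 = 16,000 Hz.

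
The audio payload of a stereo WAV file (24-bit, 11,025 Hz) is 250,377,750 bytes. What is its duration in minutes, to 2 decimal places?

Byte rate = 11,025 × 3 × 2 = 66,150 bytes/s.
Duration = 250,377,750 / 66,150 = 3,785 s.
3,785 s / 60 = 63.08 minutes.

63.08 minutes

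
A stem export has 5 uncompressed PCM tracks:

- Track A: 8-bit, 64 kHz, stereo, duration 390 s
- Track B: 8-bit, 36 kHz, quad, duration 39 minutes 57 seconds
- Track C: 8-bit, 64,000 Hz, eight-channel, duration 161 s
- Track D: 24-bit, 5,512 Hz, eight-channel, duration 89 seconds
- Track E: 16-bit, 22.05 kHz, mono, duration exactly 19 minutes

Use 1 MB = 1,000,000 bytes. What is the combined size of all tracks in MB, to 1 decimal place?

539.6 MB

Track A: 64,000 × 390 × 1 × 2 = 49,920,000 bytes.
Track B: 39 minutes 57 seconds = 2,397 s; 36,000 × 2,397 × 1 × 4 = 345,168,000 bytes.
Track C: 64,000 × 161 × 1 × 8 = 82,432,000 bytes.
Track D: 5,512 × 89 × 3 × 8 = 11,773,632 bytes.
Track E: exactly 19 minutes = 1,140 s; 22,050 × 1,140 × 2 × 1 = 50,274,000 bytes.
Total = 539,567,632 bytes = 539.6 MB.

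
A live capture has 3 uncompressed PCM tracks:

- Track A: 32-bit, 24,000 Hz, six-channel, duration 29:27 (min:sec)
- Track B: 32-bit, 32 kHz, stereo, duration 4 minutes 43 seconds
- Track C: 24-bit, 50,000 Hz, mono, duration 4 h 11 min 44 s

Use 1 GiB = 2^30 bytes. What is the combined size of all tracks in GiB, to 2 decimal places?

Track A: 29:27 (min:sec) = 1,767 s; 24,000 × 1,767 × 4 × 6 = 1,017,792,000 bytes.
Track B: 4 minutes 43 seconds = 283 s; 32,000 × 283 × 4 × 2 = 72,448,000 bytes.
Track C: 4 h 11 min 44 s = 15,104 s; 50,000 × 15,104 × 3 × 1 = 2,265,600,000 bytes.
Total = 3,355,840,000 bytes = 3.13 GiB.

3.13 GiB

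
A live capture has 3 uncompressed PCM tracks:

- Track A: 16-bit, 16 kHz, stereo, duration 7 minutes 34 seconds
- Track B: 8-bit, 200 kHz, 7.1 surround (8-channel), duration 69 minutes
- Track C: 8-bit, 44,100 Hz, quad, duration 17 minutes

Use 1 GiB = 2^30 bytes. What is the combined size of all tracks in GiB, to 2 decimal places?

Track A: 7 minutes 34 seconds = 454 s; 16,000 × 454 × 2 × 2 = 29,056,000 bytes.
Track B: 69 minutes = 4,140 s; 200,000 × 4,140 × 1 × 8 = 6,624,000,000 bytes.
Track C: 17 minutes = 1,020 s; 44,100 × 1,020 × 1 × 4 = 179,928,000 bytes.
Total = 6,832,984,000 bytes = 6.36 GiB.

6.36 GiB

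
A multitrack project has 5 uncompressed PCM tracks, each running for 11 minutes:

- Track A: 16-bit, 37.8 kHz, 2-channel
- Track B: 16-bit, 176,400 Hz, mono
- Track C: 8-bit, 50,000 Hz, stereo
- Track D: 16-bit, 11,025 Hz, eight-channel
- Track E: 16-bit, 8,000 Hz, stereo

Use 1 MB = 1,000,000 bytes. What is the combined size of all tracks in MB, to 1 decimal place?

11 minutes = 660 s.
Track A: 37,800 × 660 × 2 × 2 = 99,792,000 bytes.
Track B: 176,400 × 660 × 2 × 1 = 232,848,000 bytes.
Track C: 50,000 × 660 × 1 × 2 = 66,000,000 bytes.
Track D: 11,025 × 660 × 2 × 8 = 116,424,000 bytes.
Track E: 8,000 × 660 × 2 × 2 = 21,120,000 bytes.
Total = 536,184,000 bytes = 536.2 MB.

536.2 MB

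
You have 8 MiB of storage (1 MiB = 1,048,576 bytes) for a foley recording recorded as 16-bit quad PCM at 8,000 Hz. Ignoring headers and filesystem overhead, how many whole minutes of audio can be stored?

Uncompressed byte rate = 8,000 × 2 × 4 = 64,000 bytes/s.
Capacity = 8 × 1,048,576 = 8,388,608 bytes.
8,388,608 / 64,000 ≈ 131.07 s → 2 minutes.

2 minutes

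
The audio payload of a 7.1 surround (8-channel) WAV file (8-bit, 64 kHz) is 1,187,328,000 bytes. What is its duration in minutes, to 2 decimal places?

Byte rate = 64,000 × 1 × 8 = 512,000 bytes/s.
Duration = 1,187,328,000 / 512,000 = 2,319 s.
2,319 s / 60 = 38.65 minutes.

38.65 minutes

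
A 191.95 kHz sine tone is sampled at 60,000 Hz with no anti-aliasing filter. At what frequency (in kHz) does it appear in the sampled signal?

Nyquist = 60,000/2 = 30,000 Hz; 191,950 Hz exceeds it.
Alias = |191,950 − 3×60,000| = |191,950 − 180,000| = 11,950 Hz = 11.95 kHz.

11.95 kHz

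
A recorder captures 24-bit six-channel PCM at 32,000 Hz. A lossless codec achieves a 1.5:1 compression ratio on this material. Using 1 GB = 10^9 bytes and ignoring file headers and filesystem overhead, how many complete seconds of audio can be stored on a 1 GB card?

Uncompressed byte rate = 32,000 × 3 × 6 = 576,000 bytes/s.
After 1.5:1 compression, effective rate ≈ 384000 bytes/s.
Capacity = 1 × 1,000,000,000 = 1,000,000,000 bytes.
1,000,000,000 / effective rate ≈ 2604.17 s → 2,604 seconds.

2,604 seconds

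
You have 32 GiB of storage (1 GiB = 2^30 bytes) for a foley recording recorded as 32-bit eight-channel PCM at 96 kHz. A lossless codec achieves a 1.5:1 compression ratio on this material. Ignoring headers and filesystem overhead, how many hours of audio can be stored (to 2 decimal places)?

Uncompressed byte rate = 96,000 × 4 × 8 = 3,072,000 bytes/s.
After 1.5:1 compression, effective rate ≈ 2048000 bytes/s.
Capacity = 32 × 1,073,741,824 = 34,359,738,368 bytes.
34,359,738,368 / effective rate ≈ 16777.22 s → 4.66 hours.

4.66 hours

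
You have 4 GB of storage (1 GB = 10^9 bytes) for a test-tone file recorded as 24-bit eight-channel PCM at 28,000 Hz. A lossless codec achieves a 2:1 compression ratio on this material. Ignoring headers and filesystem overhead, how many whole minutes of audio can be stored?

Uncompressed byte rate = 28,000 × 3 × 8 = 672,000 bytes/s.
After 2:1 compression, effective rate ≈ 336000 bytes/s.
Capacity = 4 × 1,000,000,000 = 4,000,000,000 bytes.
4,000,000,000 / effective rate ≈ 11904.76 s → 198 minutes.

198 minutes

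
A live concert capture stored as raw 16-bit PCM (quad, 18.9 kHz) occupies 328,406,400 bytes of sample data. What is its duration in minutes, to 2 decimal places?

36.20 minutes

Byte rate = 18,900 × 2 × 4 = 151,200 bytes/s.
Duration = 328,406,400 / 151,200 = 2,172 s.
2,172 s / 60 = 36.20 minutes.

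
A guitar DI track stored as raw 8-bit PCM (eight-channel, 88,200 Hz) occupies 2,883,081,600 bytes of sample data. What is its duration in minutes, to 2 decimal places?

Byte rate = 88,200 × 1 × 8 = 705,600 bytes/s.
Duration = 2,883,081,600 / 705,600 = 4,086 s.
4,086 s / 60 = 68.10 minutes.

68.10 minutes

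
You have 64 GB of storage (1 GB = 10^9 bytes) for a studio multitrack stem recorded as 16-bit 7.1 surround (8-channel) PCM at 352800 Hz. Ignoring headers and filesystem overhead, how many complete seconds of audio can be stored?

Uncompressed byte rate = 352,800 × 2 × 8 = 5,644,800 bytes/s.
Capacity = 64 × 1,000,000,000 = 64,000,000,000 bytes.
64,000,000,000 / 5,644,800 ≈ 11337.87 s → 11,337 seconds.

11,337 seconds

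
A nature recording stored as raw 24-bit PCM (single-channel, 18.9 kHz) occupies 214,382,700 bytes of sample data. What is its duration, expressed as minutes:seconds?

Byte rate = 18,900 × 3 × 1 = 56,700 bytes/s.
Duration = 214,382,700 / 56,700 = 3,781 s.
3,781 s = 63:01.

63:01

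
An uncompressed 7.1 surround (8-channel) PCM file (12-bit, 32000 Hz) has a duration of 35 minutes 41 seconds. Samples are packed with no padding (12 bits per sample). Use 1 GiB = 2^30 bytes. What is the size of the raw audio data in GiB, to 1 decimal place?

Duration = 35 minutes 41 seconds = 2,141 s.
Bits = 32,000 × 2,141 × 12 × 8 = 6,577,152,000 bits = 822,144,000 bytes.
822,144,000 / 1,073,741,824 = 0.8 GiB.

0.8 GiB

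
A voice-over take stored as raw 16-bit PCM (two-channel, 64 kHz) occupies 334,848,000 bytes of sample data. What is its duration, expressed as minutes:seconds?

21:48

Byte rate = 64,000 × 2 × 2 = 256,000 bytes/s.
Duration = 334,848,000 / 256,000 = 1,308 s.
1,308 s = 21:48.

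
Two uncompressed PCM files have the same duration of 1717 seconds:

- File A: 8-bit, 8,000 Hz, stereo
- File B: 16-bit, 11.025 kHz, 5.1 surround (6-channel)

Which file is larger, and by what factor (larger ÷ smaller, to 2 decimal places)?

File B, by a factor of 8.27

File A: 8,000 × 1 × 2 = 16,000 bytes/s.
File B: 11,025 × 2 × 6 = 132,300 bytes/s.
File B is larger; ratio = 227,159,100 / 27,472,000 = 8.27.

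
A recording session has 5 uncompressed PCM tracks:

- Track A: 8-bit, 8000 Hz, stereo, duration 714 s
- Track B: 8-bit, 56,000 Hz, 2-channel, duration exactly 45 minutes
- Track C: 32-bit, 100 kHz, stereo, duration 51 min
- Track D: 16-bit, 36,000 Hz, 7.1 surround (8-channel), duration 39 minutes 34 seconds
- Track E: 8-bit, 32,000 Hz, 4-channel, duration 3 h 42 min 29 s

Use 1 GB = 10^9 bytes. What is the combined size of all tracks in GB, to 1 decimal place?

5.8 GB

Track A: 8,000 × 714 × 1 × 2 = 11,424,000 bytes.
Track B: exactly 45 minutes = 2,700 s; 56,000 × 2,700 × 1 × 2 = 302,400,000 bytes.
Track C: 51 min = 3,060 s; 100,000 × 3,060 × 4 × 2 = 2,448,000,000 bytes.
Track D: 39 minutes 34 seconds = 2,374 s; 36,000 × 2,374 × 2 × 8 = 1,367,424,000 bytes.
Track E: 3 h 42 min 29 s = 13,349 s; 32,000 × 13,349 × 1 × 4 = 1,708,672,000 bytes.
Total = 5,837,920,000 bytes = 5.8 GB.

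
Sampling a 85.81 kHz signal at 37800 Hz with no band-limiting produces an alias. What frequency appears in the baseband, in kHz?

Nyquist = 37,800/2 = 18,900 Hz; 85,810 Hz exceeds it.
Alias = |85,810 − 2×37,800| = |85,810 − 75,600| = 10,210 Hz = 10.21 kHz.

10.21 kHz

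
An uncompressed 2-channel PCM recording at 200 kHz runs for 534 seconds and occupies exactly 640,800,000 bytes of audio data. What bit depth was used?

24 bits

Bytes per sample = 640,800,000 / (200,000 × 534 × 2) = 640,800,000 / 213,600,000 = 3.
Bit depth = 3 × 8 = 24 bits.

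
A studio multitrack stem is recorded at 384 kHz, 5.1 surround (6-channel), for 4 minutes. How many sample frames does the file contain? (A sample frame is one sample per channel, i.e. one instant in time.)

4 minutes = 240 s.
384,000 samples/s × 240 s = 92,160,000 frames.

92,160,000 sample frames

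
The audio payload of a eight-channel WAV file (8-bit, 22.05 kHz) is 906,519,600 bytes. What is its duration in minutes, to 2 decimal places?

85.65 minutes

Byte rate = 22,050 × 1 × 8 = 176,400 bytes/s.
Duration = 906,519,600 / 176,400 = 5,139 s.
5,139 s / 60 = 85.65 minutes.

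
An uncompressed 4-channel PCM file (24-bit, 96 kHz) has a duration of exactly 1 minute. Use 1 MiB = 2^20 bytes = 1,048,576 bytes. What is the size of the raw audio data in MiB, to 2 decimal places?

65.92 MiB

Duration = exactly 1 minute = 60 s.
Bytes = 96,000 samples/s × 60 s × 3 bytes/sample × 4 ch = 69,120,000 bytes.
69,120,000 / 1,048,576 = 65.92 MiB.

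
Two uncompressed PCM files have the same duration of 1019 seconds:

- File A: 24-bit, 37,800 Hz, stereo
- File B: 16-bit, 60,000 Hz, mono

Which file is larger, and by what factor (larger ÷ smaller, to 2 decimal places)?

File A: 37,800 × 3 × 2 = 226,800 bytes/s.
File B: 60,000 × 2 × 1 = 120,000 bytes/s.
File A is larger; ratio = 231,109,200 / 122,280,000 = 1.89.

File A, by a factor of 1.89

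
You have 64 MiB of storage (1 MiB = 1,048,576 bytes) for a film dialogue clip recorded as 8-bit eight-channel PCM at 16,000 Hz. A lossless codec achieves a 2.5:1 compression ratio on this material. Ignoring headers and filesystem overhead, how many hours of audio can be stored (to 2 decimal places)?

0.36 hours

Uncompressed byte rate = 16,000 × 1 × 8 = 128,000 bytes/s.
After 2.5:1 compression, effective rate ≈ 51200 bytes/s.
Capacity = 64 × 1,048,576 = 67,108,864 bytes.
67,108,864 / effective rate ≈ 1310.72 s → 0.36 hours.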